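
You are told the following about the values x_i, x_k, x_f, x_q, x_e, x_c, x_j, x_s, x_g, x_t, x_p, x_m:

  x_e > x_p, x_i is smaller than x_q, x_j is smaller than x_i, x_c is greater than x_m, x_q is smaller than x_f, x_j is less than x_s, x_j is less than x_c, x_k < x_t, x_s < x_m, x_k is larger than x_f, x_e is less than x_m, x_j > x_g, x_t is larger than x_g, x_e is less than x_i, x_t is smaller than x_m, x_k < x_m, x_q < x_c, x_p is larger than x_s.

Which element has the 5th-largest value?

x_f

Chaining the given pairs: x_g < x_j < x_s < x_p < x_e < x_i < x_q < x_f < x_k < x_t < x_m < x_c.
Counting 5 from the largest end gives x_f.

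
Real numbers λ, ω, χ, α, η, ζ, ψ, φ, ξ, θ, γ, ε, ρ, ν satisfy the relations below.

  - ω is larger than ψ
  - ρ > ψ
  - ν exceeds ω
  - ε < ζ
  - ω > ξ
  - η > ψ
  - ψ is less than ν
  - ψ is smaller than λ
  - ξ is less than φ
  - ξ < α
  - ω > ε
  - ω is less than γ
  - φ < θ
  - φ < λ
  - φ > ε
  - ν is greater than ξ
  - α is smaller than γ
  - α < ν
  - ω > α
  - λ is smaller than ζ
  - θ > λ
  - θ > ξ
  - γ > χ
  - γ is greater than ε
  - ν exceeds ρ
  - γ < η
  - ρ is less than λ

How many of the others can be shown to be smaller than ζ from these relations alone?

The elements the relations force below ζ are ξ, ψ, ε, φ, ρ, λ — no chain reaches any other.
That is 6.

6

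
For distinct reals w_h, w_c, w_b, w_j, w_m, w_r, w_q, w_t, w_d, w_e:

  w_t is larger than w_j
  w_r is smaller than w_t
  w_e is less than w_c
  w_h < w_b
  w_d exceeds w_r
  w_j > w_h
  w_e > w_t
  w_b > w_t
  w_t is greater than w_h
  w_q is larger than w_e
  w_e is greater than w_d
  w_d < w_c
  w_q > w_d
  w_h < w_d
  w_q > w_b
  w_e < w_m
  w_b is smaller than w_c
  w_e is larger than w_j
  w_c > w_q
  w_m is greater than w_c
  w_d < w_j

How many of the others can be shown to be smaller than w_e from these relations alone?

5

The elements the relations force below w_e are w_h, w_r, w_d, w_j, w_t — no chain reaches any other.
That is 5.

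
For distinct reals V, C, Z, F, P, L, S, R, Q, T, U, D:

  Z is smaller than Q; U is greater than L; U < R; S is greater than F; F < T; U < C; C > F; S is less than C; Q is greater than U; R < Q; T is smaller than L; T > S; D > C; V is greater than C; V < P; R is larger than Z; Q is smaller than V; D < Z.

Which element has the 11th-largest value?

The consecutive relations fix a unique order: F < S < T < L < U < C < D < Z < R < Q < V < P.
The 11th largest is S.

S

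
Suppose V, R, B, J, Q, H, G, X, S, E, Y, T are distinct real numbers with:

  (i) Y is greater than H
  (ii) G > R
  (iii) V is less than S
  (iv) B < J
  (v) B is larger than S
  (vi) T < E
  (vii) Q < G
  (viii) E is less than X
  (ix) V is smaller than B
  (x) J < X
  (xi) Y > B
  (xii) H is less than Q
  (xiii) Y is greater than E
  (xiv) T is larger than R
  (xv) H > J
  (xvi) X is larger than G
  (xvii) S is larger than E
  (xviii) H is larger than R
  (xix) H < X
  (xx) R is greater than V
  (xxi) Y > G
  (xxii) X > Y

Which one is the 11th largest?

R

Piecing the relations together gives one ordering: V < R < T < E < S < B < J < H < Q < G < Y < X.
The 11th largest is R.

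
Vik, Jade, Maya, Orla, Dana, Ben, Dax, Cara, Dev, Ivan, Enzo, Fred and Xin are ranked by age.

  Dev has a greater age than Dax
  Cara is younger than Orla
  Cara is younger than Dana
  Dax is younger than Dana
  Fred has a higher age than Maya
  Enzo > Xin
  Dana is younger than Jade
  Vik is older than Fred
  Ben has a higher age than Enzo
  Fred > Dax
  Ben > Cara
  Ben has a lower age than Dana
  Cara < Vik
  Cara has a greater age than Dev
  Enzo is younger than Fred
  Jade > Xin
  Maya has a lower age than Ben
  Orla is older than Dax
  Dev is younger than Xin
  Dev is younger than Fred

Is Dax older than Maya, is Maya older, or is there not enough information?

undetermined

Following every chain through Maya: above Maya we get Ben, Dana, Jade, Fred, Vik.
Dax is not reached, and no chain runs the other way from Dax to Maya.
So the given relations leave the order of Maya and Dax undetermined.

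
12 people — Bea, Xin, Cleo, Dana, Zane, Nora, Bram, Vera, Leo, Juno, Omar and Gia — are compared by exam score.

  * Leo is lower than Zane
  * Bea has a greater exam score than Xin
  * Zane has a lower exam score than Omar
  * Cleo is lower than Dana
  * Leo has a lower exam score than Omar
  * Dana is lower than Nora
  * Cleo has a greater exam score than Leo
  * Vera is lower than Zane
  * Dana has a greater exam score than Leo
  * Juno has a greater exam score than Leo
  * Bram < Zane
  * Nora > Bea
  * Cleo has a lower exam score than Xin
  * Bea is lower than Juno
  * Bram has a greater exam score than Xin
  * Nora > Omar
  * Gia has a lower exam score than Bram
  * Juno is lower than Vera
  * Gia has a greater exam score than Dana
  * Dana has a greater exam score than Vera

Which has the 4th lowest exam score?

Bea

Piecing the relations together gives one ordering: Leo < Cleo < Xin < Bea < Juno < Vera < Dana < Gia < Bram < Zane < Omar < Nora.
The 4th smallest is Bea.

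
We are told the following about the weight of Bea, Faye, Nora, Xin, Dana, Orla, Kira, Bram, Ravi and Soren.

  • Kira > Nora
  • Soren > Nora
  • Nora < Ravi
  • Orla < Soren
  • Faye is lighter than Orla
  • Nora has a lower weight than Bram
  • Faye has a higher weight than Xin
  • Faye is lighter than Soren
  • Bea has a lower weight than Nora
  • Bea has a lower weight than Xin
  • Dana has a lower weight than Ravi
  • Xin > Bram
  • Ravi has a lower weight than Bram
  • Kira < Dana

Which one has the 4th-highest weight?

Xin

Chaining the given pairs: Bea < Nora < Kira < Dana < Ravi < Bram < Xin < Faye < Orla < Soren.
The 4th largest is Xin.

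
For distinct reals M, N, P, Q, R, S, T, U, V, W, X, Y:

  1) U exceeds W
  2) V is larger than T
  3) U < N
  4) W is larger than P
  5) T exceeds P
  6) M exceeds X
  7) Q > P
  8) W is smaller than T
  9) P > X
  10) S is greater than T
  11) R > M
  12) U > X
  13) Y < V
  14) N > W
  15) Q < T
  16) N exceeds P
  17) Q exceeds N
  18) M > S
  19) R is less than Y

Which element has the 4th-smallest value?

Piecing the relations together gives one ordering: X < P < W < U < N < Q < T < S < M < R < Y < V.
The 4th smallest is U.

U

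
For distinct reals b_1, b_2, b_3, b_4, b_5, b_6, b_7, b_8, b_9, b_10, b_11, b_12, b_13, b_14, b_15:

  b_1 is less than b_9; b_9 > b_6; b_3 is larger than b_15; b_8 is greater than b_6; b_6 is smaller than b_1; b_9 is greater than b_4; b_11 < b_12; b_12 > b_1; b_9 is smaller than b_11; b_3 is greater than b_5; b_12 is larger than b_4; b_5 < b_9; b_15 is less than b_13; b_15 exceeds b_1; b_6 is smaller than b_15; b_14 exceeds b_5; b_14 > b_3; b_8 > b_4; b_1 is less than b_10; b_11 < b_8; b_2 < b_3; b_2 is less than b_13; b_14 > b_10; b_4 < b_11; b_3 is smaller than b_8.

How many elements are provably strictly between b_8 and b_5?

The relations place b_5 below b_8. An element lies strictly between them when it is forced above b_5 and also forced below b_8.
Above b_5: {b_3, b_9, b_11, b_14, b_12}. Below b_8: {b_6, b_1, b_2, b_15, b_3, b_4, b_9, b_11}.
Intersection: {b_3, b_9, b_11} — 3.

3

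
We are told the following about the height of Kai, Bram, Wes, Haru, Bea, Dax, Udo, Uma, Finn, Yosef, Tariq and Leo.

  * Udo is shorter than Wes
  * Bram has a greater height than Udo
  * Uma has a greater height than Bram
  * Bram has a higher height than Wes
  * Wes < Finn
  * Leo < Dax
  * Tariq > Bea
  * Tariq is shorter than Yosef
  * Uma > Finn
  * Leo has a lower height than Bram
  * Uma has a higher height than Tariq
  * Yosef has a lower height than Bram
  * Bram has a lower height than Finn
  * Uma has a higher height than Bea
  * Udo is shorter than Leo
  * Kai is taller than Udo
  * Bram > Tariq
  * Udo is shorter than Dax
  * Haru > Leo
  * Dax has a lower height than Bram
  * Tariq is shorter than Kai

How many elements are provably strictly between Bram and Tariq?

1

The relations place Tariq below Bram. An element lies strictly between them when it is forced above Tariq and also forced below Bram.
Above Tariq: {Yosef, Finn, Kai, Uma}. Below Bram: {Bea, Udo, Leo, Yosef, Dax, Wes}.
Intersection: {Yosef} — 1.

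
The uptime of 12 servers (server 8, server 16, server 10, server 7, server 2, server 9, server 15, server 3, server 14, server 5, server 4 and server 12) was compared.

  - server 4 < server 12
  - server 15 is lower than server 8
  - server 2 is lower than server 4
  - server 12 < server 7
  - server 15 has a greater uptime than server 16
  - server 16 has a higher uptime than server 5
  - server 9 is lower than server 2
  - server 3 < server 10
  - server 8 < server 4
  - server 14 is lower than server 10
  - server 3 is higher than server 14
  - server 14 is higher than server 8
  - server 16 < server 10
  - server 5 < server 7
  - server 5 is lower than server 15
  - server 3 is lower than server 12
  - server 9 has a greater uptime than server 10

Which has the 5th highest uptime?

server 9

Chaining the given pairs: server 5 < server 16 < server 15 < server 8 < server 14 < server 3 < server 10 < server 9 < server 2 < server 4 < server 12 < server 7.
Counting 5 from the largest end gives server 9.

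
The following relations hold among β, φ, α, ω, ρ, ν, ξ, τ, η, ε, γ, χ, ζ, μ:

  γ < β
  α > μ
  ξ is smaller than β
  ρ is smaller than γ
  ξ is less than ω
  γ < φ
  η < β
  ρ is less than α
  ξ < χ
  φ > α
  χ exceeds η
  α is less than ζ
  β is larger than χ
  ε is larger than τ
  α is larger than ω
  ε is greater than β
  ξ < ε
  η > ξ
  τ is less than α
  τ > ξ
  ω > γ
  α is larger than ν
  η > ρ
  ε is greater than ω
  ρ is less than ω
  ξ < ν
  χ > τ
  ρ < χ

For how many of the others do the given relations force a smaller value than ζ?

8

The elements the relations force below ζ are ρ, ξ, μ, τ, γ, ν, ω, α — no chain reaches any other.
That is 8.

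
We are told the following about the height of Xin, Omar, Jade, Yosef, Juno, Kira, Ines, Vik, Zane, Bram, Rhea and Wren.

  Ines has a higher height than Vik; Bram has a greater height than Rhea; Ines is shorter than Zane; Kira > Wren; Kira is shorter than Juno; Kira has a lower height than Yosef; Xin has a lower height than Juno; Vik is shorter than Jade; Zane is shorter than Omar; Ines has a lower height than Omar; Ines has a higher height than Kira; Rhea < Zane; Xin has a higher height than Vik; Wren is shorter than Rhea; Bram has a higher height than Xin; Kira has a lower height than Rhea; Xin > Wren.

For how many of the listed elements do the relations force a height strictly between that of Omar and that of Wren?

The relations place Wren below Omar. An element lies strictly between them when it is forced above Wren and also forced below Omar.
Above Wren: {Kira, Rhea, Xin, Ines, Yosef, Juno, Zane, Bram}. Below Omar: {Vik, Kira, Rhea, Ines, Zane}.
Intersection: {Kira, Rhea, Ines, Zane} — 4.

4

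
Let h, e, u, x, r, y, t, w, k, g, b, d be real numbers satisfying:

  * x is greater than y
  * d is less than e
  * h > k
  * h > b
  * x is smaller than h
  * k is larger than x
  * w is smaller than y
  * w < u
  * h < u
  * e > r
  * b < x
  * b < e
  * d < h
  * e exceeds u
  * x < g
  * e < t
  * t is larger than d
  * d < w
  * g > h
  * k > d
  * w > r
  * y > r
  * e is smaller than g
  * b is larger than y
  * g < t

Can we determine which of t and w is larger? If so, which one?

The relevant relations are w < y; y < b; b < x; x < k; k < h; h < u; u < e; e < g; g < t.
Together: w < y < b < x < k < h < u < e < g < t.
So t is larger.

t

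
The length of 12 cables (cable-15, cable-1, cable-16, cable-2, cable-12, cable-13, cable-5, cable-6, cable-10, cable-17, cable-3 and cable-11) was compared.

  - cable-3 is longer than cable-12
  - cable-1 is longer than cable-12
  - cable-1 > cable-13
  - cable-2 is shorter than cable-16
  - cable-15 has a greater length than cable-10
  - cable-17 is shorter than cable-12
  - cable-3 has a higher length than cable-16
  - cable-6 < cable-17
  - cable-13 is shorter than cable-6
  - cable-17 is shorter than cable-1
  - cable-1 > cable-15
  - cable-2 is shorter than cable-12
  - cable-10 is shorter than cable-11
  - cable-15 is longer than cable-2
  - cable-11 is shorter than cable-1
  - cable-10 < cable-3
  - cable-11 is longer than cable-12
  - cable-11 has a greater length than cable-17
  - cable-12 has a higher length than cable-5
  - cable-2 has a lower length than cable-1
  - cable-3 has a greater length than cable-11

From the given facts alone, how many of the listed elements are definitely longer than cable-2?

6

The elements the relations force above cable-2 are cable-16, cable-15, cable-12, cable-11, cable-3, cable-1 — no chain reaches any other.
That is 6.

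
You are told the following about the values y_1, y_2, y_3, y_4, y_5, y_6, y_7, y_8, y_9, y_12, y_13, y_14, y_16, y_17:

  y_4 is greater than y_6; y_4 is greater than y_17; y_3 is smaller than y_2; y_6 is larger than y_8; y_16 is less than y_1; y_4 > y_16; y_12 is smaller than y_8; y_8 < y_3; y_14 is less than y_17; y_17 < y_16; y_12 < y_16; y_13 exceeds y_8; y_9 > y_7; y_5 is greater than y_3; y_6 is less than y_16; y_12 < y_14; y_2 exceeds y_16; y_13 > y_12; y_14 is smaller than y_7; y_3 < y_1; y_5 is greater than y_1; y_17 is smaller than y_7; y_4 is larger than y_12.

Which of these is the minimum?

y_12

y_8 is not least since y_12 < y_8; y_6 is not least since y_8 < y_6; y_13 is not least since y_8 < y_13; y_14 is not least since y_12 < y_14; y_3 is not least since y_8 < y_3; y_17 is not least since y_14 < y_17; y_16 is not least since y_12 < y_16; y_7 is not least since y_17 < y_7; y_2 is not least since y_3 < y_2; y_4 is not least since y_16 < y_4; y_1 is not least since y_3 < y_1; y_5 is not least since y_3 < y_5; y_9 is not least since y_7 < y_9.
Only y_12 has nothing below it, so y_12 is the minimum.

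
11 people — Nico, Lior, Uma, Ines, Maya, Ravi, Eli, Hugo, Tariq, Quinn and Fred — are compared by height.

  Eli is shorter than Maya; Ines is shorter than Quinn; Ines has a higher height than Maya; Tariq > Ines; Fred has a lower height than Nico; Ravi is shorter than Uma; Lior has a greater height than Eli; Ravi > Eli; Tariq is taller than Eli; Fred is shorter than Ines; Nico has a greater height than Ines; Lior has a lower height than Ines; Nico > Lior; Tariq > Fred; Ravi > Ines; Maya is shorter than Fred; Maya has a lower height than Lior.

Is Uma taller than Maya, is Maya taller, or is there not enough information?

Maya < Fred and Fred < Ines give Maya < Ines.
With Ines < Ravi: Maya < Fred < Ines < Ravi.
Then Ravi < Uma extends the chain to Uma.
So Uma is taller.

Uma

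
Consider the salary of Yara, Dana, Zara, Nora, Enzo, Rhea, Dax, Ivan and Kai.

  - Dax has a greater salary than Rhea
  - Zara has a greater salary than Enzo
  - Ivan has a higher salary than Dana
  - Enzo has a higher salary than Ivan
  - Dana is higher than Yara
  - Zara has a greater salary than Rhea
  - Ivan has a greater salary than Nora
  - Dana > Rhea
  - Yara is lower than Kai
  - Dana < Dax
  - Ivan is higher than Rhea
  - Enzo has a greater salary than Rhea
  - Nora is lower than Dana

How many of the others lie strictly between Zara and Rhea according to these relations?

3

Chaining upward from Rhea reaches: Dana, Ivan, Enzo, Dax.
Chaining downward from Zara reaches: Yara, Nora, Dana, Ivan, Enzo.
Strictly between Rhea and Zara are those in both lists: Dana, Ivan, Enzo — 3 elements.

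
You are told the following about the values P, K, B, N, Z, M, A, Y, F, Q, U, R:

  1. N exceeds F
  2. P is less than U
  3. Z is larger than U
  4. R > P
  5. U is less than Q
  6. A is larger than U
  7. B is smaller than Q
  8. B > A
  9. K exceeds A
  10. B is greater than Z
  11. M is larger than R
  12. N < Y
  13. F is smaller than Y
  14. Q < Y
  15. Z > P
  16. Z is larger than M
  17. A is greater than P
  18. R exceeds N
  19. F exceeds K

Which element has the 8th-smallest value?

M

Piecing the relations together gives one ordering: P < U < A < K < F < N < R < M < Z < B < Q < Y.
The 8th smallest is M.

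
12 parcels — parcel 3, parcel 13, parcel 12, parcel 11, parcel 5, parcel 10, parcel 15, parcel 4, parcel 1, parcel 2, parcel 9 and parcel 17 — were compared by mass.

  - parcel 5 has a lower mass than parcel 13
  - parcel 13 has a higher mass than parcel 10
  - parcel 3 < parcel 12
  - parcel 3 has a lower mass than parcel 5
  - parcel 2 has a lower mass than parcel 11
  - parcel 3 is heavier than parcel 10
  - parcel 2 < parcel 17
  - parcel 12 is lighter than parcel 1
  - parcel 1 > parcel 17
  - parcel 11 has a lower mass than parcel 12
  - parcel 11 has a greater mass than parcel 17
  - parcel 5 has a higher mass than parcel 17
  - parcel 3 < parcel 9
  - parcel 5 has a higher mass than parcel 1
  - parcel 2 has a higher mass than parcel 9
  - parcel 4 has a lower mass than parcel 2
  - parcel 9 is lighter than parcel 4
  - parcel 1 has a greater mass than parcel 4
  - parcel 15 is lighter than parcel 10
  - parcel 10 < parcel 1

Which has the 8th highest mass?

parcel 4

Piecing the relations together gives one ordering: parcel 15 < parcel 10 < parcel 3 < parcel 9 < parcel 4 < parcel 2 < parcel 17 < parcel 11 < parcel 12 < parcel 1 < parcel 5 < parcel 13.
The 8th largest is parcel 4.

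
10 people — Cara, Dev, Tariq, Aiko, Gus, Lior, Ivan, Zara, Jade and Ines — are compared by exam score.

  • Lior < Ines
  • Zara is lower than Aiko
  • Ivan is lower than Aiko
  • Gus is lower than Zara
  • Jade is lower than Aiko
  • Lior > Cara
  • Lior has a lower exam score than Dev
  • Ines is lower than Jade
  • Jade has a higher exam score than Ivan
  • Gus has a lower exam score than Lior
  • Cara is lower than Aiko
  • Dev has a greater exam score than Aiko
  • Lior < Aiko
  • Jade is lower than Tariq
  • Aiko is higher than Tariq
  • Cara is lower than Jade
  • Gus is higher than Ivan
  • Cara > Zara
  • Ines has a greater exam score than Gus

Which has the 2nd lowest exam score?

Piecing the relations together gives one ordering: Ivan < Gus < Zara < Cara < Lior < Ines < Jade < Tariq < Aiko < Dev.
The 2nd smallest is Gus.

Gus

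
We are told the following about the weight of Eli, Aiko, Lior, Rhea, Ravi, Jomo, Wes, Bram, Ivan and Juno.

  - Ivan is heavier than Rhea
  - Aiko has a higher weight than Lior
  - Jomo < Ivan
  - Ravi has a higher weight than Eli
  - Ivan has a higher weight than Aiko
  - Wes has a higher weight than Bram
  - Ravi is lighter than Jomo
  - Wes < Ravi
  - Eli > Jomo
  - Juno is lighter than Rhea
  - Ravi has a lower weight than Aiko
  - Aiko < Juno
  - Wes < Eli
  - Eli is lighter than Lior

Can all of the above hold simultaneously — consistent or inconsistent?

We have Eli < Ravi stated directly, yet also Ravi < Jomo < Eli by chaining the others — so Ravi < Eli. Contradiction.

inconsistent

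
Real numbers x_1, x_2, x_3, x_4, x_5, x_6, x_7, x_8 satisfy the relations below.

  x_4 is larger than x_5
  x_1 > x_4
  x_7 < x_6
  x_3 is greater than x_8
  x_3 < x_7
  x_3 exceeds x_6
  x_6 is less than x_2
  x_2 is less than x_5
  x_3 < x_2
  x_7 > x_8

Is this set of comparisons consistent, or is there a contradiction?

Chaining the given relations yields x_7 < x_6 < x_3, so x_7 < x_3. But one relation states x_3 < x_7. These cannot both hold.

inconsistent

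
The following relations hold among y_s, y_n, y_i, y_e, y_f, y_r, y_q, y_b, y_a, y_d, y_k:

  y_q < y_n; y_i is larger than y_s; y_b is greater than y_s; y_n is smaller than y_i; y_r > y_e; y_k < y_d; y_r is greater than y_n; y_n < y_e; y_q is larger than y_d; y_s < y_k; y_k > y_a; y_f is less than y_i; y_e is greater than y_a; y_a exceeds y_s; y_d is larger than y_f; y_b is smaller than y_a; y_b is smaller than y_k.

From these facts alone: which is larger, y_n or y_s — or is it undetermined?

y_n

Link the given pairs in sequence: y_s < y_b; y_b < y_a; y_a < y_k; y_k < y_d; y_d < y_q; y_q < y_n.
Chaining these gives y_s < y_b < y_a < y_k < y_d < y_q < y_n.
So y_n is larger.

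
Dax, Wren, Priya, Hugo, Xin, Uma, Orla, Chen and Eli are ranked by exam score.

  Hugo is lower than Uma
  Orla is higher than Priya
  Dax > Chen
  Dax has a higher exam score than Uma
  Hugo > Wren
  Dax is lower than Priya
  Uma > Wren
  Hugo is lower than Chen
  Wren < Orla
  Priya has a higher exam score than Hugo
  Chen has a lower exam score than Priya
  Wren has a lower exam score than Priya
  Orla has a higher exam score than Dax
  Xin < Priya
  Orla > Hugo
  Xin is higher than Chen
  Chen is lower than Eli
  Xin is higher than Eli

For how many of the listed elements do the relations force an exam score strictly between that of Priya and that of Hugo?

5

Chaining upward from Hugo reaches: Chen, Eli, Xin, Uma, Dax, Orla.
Chaining downward from Priya reaches: Wren, Chen, Eli, Xin, Uma, Dax.
Strictly between Hugo and Priya are those in both lists: Chen, Eli, Xin, Uma, Dax — 5 elements.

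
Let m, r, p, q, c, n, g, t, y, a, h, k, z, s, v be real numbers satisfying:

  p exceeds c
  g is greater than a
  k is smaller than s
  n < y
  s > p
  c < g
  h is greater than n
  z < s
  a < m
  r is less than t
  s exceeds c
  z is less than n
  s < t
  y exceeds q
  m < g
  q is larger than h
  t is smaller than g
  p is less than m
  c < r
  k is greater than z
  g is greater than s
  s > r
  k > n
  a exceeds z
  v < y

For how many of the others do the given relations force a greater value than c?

6

The elements the relations force above c are r, p, m, s, t, g — no chain reaches any other.
That is 6.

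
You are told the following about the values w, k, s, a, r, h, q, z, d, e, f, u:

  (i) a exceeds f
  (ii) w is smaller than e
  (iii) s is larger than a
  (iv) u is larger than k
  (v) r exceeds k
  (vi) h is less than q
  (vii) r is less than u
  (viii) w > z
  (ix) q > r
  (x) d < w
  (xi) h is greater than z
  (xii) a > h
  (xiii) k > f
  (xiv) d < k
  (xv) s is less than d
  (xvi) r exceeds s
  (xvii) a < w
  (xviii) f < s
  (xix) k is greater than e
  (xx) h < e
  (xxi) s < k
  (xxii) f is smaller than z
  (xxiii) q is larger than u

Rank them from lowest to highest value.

f < z < h < a < s < d < w < e < k < r < u < q

The consecutive links are each given: f < z; z < h; h < a; a < s; s < d; d < w; w < e; e < k; k < r; r < u; u < q.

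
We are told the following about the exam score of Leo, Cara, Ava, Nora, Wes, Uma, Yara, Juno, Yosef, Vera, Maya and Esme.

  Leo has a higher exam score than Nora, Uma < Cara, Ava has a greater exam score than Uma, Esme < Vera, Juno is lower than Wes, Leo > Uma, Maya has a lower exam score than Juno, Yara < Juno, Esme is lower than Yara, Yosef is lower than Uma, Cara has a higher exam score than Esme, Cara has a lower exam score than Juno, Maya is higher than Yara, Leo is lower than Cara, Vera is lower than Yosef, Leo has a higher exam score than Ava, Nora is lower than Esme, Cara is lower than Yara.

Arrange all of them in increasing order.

Nora < Esme < Vera < Yosef < Uma < Ava < Leo < Cara < Yara < Maya < Juno < Wes

Each adjacent pair is fixed by a given relation: Nora < Esme; Esme < Vera; Vera < Yosef; Yosef < Uma; Uma < Ava; Ava < Leo; Leo < Cara; Cara < Yara; Yara < Maya; Maya < Juno; Juno < Wes. Chaining them end to end gives the full order.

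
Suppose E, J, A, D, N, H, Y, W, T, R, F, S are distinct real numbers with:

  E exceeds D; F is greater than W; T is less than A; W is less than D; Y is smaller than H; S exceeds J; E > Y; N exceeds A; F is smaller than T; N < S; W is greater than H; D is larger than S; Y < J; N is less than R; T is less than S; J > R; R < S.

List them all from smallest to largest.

The consecutive links are each given: Y < H; H < W; W < F; F < T; T < A; A < N; N < R; R < J; J < S; S < D; D < E.

Y < H < W < F < T < A < N < R < J < S < D < E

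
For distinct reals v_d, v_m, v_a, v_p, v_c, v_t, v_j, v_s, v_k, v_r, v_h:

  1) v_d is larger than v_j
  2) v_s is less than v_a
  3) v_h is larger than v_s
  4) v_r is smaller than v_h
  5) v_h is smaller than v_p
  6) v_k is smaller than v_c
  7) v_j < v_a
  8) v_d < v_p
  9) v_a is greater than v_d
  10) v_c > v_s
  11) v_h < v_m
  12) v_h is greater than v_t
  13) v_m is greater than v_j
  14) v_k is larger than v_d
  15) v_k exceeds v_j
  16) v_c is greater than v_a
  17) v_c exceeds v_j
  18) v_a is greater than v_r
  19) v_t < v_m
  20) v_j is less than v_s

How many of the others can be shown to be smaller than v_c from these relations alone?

Directly below v_c: v_j, v_s, v_a, v_k.
One step further: v_d, v_r (6 so far).
No other element is forced below v_c by the given relations, so the count is 6.

6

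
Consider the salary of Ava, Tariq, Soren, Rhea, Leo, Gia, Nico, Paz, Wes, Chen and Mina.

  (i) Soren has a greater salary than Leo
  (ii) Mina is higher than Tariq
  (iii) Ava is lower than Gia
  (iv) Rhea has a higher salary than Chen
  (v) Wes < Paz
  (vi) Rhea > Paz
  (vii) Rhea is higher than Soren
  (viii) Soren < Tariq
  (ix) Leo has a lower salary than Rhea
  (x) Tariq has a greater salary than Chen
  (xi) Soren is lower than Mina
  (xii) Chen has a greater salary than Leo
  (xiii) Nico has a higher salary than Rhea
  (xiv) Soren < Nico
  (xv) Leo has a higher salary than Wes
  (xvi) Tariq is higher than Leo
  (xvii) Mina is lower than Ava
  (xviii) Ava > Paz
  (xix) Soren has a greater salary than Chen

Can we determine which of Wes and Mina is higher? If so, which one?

Wes < Leo and Leo < Soren give Wes < Soren.
With Soren < Tariq: Wes < Leo < Soren < Tariq.
With Tariq < Mina: Wes < Leo < Soren < Tariq < Mina.
So Mina is higher.

Mina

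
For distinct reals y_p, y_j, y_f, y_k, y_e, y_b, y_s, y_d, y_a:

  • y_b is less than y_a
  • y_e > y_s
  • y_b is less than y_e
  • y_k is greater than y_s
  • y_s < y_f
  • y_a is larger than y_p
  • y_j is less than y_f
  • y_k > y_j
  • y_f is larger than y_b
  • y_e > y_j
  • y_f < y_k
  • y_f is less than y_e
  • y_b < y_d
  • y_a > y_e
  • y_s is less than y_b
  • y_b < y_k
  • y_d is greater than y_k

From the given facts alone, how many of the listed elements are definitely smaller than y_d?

Directly below y_d: y_b, y_k.
One step further: y_s, y_j, y_f (5 so far).
No other element is forced below y_d by the given relations, so the count is 5.

5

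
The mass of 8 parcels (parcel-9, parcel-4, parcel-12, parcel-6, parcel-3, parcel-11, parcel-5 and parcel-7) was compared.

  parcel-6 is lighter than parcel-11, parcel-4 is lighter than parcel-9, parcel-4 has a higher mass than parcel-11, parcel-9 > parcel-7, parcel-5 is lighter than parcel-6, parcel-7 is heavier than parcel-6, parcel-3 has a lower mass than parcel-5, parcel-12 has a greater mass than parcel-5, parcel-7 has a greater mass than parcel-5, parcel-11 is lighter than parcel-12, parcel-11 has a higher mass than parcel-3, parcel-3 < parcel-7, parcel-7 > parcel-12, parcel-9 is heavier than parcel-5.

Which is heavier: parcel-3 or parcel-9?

The relevant relations are parcel-3 < parcel-5; parcel-5 < parcel-6; parcel-6 < parcel-11; parcel-11 < parcel-4; parcel-4 < parcel-9.
Together: parcel-3 < parcel-5 < parcel-6 < parcel-11 < parcel-4 < parcel-9.
So parcel-3 < parcel-9; parcel-9 is the heavier of the two.

parcel-9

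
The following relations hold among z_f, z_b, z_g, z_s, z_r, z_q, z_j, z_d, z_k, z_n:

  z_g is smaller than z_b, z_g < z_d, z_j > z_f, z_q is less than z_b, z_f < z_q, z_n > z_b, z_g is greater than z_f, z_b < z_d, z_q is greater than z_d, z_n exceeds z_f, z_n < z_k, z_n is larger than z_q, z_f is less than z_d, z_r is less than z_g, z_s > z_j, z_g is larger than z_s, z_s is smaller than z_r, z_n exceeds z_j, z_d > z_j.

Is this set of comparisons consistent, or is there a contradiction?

inconsistent

We have z_q < z_b stated directly, yet also z_b < z_d < z_q by chaining the others — so z_b < z_q. Contradiction.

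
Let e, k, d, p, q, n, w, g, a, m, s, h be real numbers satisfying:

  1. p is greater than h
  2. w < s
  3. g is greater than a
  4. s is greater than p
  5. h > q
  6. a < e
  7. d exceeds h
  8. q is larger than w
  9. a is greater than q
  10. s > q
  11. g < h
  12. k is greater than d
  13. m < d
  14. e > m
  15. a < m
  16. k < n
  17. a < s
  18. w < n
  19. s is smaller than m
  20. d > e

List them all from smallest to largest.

Nothing is placed below w, so it is least; from there w < q; q < a; a < g; g < h; h < p; p < s; s < m; m < e; e < d; d < k; k < n, each given directly.

w < q < a < g < h < p < s < m < e < d < k < n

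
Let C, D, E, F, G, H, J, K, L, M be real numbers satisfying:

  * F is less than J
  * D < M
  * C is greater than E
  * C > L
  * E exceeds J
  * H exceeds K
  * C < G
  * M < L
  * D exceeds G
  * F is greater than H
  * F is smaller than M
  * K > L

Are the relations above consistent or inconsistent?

inconsistent

We have M < L stated directly, yet also L < K < H < F < J < E < C < G < D < M by chaining the others — so L < M. Contradiction.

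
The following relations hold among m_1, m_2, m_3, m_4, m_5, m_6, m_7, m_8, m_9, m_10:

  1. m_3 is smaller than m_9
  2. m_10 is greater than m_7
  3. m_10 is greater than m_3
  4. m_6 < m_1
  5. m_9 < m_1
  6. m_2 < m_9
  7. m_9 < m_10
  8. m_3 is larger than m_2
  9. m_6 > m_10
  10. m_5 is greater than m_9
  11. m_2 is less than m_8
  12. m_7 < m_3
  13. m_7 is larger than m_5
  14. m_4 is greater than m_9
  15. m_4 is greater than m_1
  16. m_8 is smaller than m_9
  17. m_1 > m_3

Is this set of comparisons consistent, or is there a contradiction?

inconsistent

We have m_3 < m_9 stated directly, yet also m_9 < m_5 < m_7 < m_3 by chaining the others — so m_9 < m_3. Contradiction.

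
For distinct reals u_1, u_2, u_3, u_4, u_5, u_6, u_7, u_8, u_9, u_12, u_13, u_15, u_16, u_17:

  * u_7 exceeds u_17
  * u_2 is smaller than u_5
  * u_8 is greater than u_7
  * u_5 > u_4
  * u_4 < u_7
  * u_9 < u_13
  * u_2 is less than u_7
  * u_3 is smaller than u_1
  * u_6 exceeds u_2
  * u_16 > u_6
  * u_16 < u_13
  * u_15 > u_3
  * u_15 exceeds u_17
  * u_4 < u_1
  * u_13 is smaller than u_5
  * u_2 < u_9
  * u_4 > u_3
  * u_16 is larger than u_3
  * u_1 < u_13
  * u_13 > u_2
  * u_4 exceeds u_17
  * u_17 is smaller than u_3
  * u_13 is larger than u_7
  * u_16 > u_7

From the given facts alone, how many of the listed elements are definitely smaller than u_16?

6

From u_16 the given relations immediately reach u_3, u_7, u_6.
From those, u_17, u_4, u_2 — 6 in total.
Nothing else is reachable below u_16; 6 in all.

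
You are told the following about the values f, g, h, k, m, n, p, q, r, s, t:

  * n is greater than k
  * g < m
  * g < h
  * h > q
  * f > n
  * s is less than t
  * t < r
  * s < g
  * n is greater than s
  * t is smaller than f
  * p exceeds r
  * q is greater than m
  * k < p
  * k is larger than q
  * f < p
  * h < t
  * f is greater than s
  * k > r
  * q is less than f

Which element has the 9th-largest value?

Chaining the given pairs: s < g < m < q < h < t < r < k < n < f < p.
The 9th largest is m.

m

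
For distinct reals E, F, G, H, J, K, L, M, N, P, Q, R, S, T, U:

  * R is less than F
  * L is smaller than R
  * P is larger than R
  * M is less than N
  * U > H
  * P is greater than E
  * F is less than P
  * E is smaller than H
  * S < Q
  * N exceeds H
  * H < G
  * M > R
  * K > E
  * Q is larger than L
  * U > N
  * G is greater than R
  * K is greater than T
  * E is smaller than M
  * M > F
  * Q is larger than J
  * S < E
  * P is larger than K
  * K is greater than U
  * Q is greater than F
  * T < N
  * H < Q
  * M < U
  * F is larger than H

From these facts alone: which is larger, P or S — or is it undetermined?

S < E and E < H give S < H.
With H < F: S < E < H < F.
Then F < M extends the chain to M.
Then M < N extends the chain to N.
With N < U: S < E < H < F < M < N < U.
Then U < K extends the chain to K.
Then K < P extends the chain to P.
So P is larger.

P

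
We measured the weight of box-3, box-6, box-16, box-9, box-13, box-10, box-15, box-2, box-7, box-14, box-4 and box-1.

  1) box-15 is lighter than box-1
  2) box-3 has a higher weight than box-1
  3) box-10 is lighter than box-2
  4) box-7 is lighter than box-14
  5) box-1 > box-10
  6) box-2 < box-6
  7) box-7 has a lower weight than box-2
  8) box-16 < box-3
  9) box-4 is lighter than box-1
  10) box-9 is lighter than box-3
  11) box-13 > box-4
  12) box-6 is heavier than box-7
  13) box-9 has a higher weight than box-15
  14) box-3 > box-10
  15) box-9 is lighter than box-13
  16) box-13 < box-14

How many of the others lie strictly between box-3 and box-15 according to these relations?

The relations place box-15 below box-3. An element lies strictly between them when it is forced above box-15 and also forced below box-3.
Above box-15: {box-9, box-1, box-13, box-14}. Below box-3: {box-4, box-10, box-9, box-1, box-16}.
Intersection: {box-9, box-1} — 2.

2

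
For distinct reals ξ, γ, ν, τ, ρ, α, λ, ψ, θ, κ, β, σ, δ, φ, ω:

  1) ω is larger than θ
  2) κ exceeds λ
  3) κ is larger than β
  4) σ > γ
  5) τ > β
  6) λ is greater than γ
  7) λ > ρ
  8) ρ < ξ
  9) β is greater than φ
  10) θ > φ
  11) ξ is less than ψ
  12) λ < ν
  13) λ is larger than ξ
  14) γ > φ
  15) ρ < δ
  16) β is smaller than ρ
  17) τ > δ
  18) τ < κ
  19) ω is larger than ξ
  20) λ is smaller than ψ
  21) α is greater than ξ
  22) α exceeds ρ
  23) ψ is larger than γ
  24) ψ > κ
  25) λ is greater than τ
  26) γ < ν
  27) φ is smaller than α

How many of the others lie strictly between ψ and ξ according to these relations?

2

The relations place ξ below ψ. An element lies strictly between them when it is forced above ξ and also forced below ψ.
Above ξ: {λ, ω, κ, α, ν}. Below ψ: {φ, β, γ, ρ, δ, τ, λ, κ}.
Intersection: {λ, κ} — 2.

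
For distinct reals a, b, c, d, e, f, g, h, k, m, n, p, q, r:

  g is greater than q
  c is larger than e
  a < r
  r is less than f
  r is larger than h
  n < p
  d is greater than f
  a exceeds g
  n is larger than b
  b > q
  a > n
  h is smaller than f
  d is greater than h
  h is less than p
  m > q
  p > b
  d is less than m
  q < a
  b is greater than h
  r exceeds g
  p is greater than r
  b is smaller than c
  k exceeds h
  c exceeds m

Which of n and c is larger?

The relevant relations are n < a; a < r; r < f; f < d; d < m; m < c.
Together: n < a < r < f < d < m < c.
So n < c; c is the larger of the two.

c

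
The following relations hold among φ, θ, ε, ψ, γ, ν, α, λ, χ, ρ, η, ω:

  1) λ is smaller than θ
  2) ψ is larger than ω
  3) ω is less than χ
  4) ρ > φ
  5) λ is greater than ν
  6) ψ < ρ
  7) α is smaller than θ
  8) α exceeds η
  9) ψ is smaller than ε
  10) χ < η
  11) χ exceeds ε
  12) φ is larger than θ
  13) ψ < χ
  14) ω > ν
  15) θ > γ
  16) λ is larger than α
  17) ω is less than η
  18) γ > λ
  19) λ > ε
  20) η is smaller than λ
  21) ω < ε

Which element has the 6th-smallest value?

Chaining the given pairs: ν < ω < ψ < ε < χ < η < α < λ < γ < θ < φ < ρ.
Counting 6 from the smallest end gives η.

η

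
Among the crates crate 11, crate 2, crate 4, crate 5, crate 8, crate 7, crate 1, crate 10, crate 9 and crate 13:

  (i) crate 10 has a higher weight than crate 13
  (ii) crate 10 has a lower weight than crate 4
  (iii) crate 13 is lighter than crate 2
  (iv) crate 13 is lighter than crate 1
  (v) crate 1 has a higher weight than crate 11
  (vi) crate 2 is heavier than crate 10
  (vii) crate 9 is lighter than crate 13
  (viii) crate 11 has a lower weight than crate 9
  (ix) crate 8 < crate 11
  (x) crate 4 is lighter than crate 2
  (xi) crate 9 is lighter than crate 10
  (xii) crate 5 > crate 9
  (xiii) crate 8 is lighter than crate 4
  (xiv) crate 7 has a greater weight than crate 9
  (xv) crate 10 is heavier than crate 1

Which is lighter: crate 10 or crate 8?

crate 8

Link the given pairs in sequence: crate 8 < crate 11; crate 11 < crate 9; crate 9 < crate 13; crate 13 < crate 1; crate 1 < crate 10.
Chaining these gives crate 8 < crate 11 < crate 9 < crate 13 < crate 1 < crate 10.
So crate 8 < crate 10; crate 8 is the lighter of the two.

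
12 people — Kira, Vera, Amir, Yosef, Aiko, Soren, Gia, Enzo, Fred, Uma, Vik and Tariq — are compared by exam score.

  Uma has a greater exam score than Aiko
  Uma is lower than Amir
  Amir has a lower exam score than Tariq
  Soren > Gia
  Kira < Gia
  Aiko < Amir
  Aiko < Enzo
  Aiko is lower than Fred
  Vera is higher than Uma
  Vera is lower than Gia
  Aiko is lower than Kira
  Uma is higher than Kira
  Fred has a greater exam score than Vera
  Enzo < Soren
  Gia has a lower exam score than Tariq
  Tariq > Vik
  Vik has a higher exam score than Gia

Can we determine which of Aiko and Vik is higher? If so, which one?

Vik

The relevant relations are Aiko < Kira; Kira < Uma; Uma < Vera; Vera < Gia; Gia < Vik.
Chaining these gives Aiko < Kira < Uma < Vera < Gia < Vik.
So Vik is higher.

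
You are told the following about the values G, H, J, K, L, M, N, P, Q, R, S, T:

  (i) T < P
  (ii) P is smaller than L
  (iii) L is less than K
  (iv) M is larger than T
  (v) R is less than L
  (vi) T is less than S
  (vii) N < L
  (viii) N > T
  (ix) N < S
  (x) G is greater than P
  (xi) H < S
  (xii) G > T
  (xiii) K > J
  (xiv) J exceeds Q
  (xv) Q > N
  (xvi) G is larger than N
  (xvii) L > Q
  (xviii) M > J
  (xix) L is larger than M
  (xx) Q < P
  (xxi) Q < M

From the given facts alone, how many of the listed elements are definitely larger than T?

Directly above T: N, P, M, G, S.
One step further: Q, L (7 so far).
One step further: J, K (9 so far).
No other element is forced above T by the given relations, so the count is 9.

9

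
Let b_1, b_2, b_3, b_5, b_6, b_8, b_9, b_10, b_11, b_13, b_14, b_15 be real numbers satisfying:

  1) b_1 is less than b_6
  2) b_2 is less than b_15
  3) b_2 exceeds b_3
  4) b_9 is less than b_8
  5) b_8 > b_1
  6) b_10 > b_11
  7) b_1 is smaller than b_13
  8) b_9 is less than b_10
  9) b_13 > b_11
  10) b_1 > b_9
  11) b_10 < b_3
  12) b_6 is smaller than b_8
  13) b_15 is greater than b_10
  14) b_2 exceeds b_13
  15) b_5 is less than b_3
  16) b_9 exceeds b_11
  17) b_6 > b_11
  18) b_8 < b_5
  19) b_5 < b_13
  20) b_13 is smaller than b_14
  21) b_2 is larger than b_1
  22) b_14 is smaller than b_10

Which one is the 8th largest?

b_8

Chaining the given pairs: b_11 < b_9 < b_1 < b_6 < b_8 < b_5 < b_13 < b_14 < b_10 < b_3 < b_2 < b_15.
The 8th largest is b_8.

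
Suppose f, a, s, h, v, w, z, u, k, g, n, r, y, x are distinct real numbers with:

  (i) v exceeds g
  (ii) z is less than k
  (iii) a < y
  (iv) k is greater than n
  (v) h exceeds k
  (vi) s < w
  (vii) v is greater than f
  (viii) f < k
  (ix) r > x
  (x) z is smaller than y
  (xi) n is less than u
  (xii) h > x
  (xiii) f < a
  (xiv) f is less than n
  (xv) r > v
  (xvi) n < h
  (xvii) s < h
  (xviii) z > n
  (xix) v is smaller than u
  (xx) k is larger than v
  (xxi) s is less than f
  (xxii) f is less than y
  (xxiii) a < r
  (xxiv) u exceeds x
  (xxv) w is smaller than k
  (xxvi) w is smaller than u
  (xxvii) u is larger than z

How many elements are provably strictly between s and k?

Chaining upward from s reaches: f, a, w, n, v, z, u, y, h, r.
Chaining downward from k reaches: f, g, w, n, v, z.
Strictly between s and k are those in both lists: f, w, n, v, z — 5 elements.

5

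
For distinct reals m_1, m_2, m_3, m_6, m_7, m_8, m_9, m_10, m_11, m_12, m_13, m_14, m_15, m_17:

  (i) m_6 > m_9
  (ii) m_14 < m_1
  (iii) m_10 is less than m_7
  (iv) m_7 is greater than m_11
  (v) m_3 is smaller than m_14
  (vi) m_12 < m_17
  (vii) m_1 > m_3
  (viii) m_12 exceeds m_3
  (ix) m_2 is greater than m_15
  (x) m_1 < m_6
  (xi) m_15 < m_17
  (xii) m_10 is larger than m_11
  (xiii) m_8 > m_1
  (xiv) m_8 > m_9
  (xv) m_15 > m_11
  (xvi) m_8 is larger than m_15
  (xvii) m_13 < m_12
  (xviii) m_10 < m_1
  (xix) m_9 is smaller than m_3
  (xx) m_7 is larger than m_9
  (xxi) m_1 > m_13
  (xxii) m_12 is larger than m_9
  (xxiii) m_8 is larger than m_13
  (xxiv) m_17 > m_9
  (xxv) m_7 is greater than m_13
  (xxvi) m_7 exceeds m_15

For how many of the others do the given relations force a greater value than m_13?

6

The elements the relations force above m_13 are m_1, m_6, m_7, m_12, m_17, m_8 — no chain reaches any other.
That is 6.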